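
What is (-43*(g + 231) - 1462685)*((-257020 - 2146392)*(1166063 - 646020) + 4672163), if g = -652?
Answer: 1805543914650801846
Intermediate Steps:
(-43*(g + 231) - 1462685)*((-257020 - 2146392)*(1166063 - 646020) + 4672163) = (-43*(-652 + 231) - 1462685)*((-257020 - 2146392)*(1166063 - 646020) + 4672163) = (-43*(-421) - 1462685)*(-2403412*520043 + 4672163) = (18103 - 1462685)*(-1249877586716 + 4672163) = -1444582*(-1249872914553) = 1805543914650801846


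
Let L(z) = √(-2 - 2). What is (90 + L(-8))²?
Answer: 8096 + 360*I ≈ 8096.0 + 360.0*I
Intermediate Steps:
L(z) = 2*I (L(z) = √(-4) = 2*I)
(90 + L(-8))² = (90 + 2*I)²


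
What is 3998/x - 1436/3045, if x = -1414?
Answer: -144943/43935 ≈ -3.2990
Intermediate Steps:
3998/x - 1436/3045 = 3998/(-1414) - 1436/3045 = 3998*(-1/1414) - 1436*1/3045 = -1999/707 - 1436/3045 = -144943/43935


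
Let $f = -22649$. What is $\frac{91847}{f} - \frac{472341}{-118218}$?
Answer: $- \frac{53305779}{892506494} \approx -0.059726$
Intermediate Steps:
$\frac{91847}{f} - \frac{472341}{-118218} = \frac{91847}{-22649} - \frac{472341}{-118218} = 91847 \left(- \frac{1}{22649}\right) - - \frac{157447}{39406} = - \frac{91847}{22649} + \frac{157447}{39406} = - \frac{53305779}{892506494}$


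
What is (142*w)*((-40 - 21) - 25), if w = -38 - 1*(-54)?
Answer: -195392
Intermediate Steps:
w = 16 (w = -38 + 54 = 16)
(142*w)*((-40 - 21) - 25) = (142*16)*((-40 - 21) - 25) = 2272*(-61 - 25) = 2272*(-86) = -195392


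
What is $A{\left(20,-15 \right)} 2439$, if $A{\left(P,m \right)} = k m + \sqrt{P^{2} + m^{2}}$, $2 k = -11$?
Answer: $\frac{524385}{2} \approx 2.6219 \cdot 10^{5}$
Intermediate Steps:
$k = - \frac{11}{2}$ ($k = \frac{1}{2} \left(-11\right) = - \frac{11}{2} \approx -5.5$)
$A{\left(P,m \right)} = \sqrt{P^{2} + m^{2}} - \frac{11 m}{2}$ ($A{\left(P,m \right)} = - \frac{11 m}{2} + \sqrt{P^{2} + m^{2}} = \sqrt{P^{2} + m^{2}} - \frac{11 m}{2}$)
$A{\left(20,-15 \right)} 2439 = \left(\sqrt{20^{2} + \left(-15\right)^{2}} - - \frac{165}{2}\right) 2439 = \left(\sqrt{400 + 225} + \frac{165}{2}\right) 2439 = \left(\sqrt{625} + \frac{165}{2}\right) 2439 = \left(25 + \frac{165}{2}\right) 2439 = \frac{215}{2} \cdot 2439 = \frac{524385}{2}$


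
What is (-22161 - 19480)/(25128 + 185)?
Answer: -41641/25313 ≈ -1.6450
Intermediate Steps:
(-22161 - 19480)/(25128 + 185) = -41641/25313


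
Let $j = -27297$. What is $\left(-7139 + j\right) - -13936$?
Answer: $-20500$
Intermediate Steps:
$\left(-7139 + j\right) - -13936 = \left(-7139 - 27297\right) - -13936 = -34436 + 13936 = -20500$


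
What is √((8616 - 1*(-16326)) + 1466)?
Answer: 2*√6602 ≈ 162.51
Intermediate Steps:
√((8616 - 1*(-16326)) + 1466) = √((8616 + 16326) + 1466) = √(24942 + 1466) = √26408 = 2*√6602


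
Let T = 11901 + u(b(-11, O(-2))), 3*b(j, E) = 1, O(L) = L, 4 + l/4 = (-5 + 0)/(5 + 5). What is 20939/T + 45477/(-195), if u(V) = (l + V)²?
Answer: -1653997647/7144670 ≈ -231.50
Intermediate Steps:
l = -18 (l = -16 + 4*((-5 + 0)/(5 + 5)) = -16 + 4*(-5/10) = -16 + 4*(-5*⅒) = -16 + 4*(-½) = -16 - 2 = -18)
b(j, E) = ⅓ (b(j, E) = (⅓)*1 = ⅓)
u(V) = (-18 + V)²
T = 109918/9 (T = 11901 + (-18 + ⅓)² = 11901 + (-53/3)² = 11901 + 2809/9 = 109918/9 ≈ 12213.)
20939/T + 45477/(-195) = 20939/(109918/9) + 45477/(-195) = 20939*(9/109918) + 45477*(-1/195) = 188451/109918 - 15159/65 = -1653997647/7144670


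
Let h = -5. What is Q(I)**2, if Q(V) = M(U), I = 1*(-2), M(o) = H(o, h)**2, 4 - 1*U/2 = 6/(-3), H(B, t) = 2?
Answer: 16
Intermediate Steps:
U = 12 (U = 8 - 12/(-3) = 8 - 12*(-1)/3 = 8 - 2*(-2) = 8 + 4 = 12)
M(o) = 4 (M(o) = 2**2 = 4)
I = -2
Q(V) = 4
Q(I)**2 = 4**2 = 16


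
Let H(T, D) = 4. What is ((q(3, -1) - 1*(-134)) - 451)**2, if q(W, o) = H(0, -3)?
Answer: 97969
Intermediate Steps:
q(W, o) = 4
((q(3, -1) - 1*(-134)) - 451)**2 = ((4 - 1*(-134)) - 451)**2 = ((4 + 134) - 451)**2 = (138 - 451)**2 = (-313)**2 = 97969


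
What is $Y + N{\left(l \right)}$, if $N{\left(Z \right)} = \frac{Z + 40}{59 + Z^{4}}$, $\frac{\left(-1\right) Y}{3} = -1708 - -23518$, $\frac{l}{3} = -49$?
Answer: $- \frac{30552469144307}{466948940} \approx -65430.0$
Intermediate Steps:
$l = -147$ ($l = 3 \left(-49\right) = -147$)
$Y = -65430$ ($Y = - 3 \left(-1708 - -23518\right) = - 3 \left(-1708 + 23518\right) = \left(-3\right) 21810 = -65430$)
$N{\left(Z \right)} = \frac{40 + Z}{59 + Z^{4}}$
$Y + N{\left(l \right)} = -65430 + \frac{40 - 147}{59 + \left(-147\right)^{4}} = -65430 + \frac{1}{59 + 466948881} \left(-107\right) = -65430 + \frac{1}{466948940} \left(-107\right) = -65430 - \frac{107}{466948940} = - \frac{30552469144307}{466948940}$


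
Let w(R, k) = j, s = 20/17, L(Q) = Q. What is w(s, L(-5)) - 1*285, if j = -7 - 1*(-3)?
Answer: -289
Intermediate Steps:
s = 20/17 (s = 20*(1/17) = 20/17 ≈ 1.1765)
j = -4 (j = -7 + 3 = -4)
w(R, k) = -4
w(s, L(-5)) - 1*285 = -4 - 1*285 = -4 - 285 = -289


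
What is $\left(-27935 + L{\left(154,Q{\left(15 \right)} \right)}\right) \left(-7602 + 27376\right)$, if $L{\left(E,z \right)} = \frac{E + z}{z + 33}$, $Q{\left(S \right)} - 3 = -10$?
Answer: $- \frac{7179573581}{13} \approx -5.5227 \cdot 10^{8}$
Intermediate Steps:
$Q{\left(S \right)} = -7$ ($Q{\left(S \right)} = 3 - 10 = -7$)
$L{\left(E,z \right)} = \frac{E + z}{33 + z}$
$\left(-27935 + L{\left(154,Q{\left(15 \right)} \right)}\right) \left(-7602 + 27376\right) = \left(-27935 + \frac{154 - 7}{33 - 7}\right) \left(-7602 + 27376\right) = \left(-27935 + \frac{1}{26} \cdot 147\right) 19774 = \left(-27935 + \frac{147}{26}\right) 19774 = \left(- \frac{726163}{26}\right) 19774 = - \frac{7179573581}{13}$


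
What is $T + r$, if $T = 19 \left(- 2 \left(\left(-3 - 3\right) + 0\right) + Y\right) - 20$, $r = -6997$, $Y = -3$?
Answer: $-6846$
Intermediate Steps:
$T = 151$ ($T = 19 \left(- 2 \left(\left(-3 - 3\right) + 0\right) - 3\right) - 20 = 19 \left(- 2 \left(-6 + 0\right) - 3\right) - 20 = 19 \left(\left(-2\right) \left(-6\right) - 3\right) - 20 = 19 \left(12 - 3\right) - 20 = 19 \cdot 9 - 20 = 171 - 20 = 151$)
$T + r = 151 - 6997 = -6846$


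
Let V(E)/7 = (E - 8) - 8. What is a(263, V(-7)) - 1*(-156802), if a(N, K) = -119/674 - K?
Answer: 105792943/674 ≈ 1.5696e+5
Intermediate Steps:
V(E) = -112 + 7*E (V(E) = 7*((E - 8) - 8) = 7*((-8 + E) - 8) = 7*(-16 + E) = -112 + 7*E)
a(N, K) = -119/674 - K (a(N, K) = -119*1/674 - K = -119/674 - K)
a(263, V(-7)) - 1*(-156802) = (-119/674 - (-112 + 7*(-7))) - 1*(-156802) = (-119/674 - (-112 - 49)) + 156802 = (-119/674 - 1*(-161)) + 156802 = (-119/674 + 161) + 156802 = 108395/674 + 156802 = 105792943/674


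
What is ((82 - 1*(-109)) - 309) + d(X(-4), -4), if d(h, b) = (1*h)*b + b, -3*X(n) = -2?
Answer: -374/3 ≈ -124.67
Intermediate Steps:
X(n) = ⅔ (X(n) = -⅓*(-2) = ⅔)
d(h, b) = b + b*h (d(h, b) = h*b + b = b*h + b = b + b*h)
((82 - 1*(-109)) - 309) + d(X(-4), -4) = ((82 - 1*(-109)) - 309) - 4*(1 + ⅔) = ((82 + 109) - 309) - 4*5/3 = (191 - 309) - 20/3 = -118 - 20/3 = -374/3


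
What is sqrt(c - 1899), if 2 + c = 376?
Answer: 5*I*sqrt(61) ≈ 39.051*I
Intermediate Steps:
c = 374 (c = -2 + 376 = 374)
sqrt(c - 1899) = sqrt(374 - 1899) = sqrt(-1525) = 5*I*sqrt(61)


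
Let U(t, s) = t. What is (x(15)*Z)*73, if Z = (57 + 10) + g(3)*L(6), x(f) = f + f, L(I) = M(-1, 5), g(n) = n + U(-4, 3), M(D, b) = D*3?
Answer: 153300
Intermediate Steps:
M(D, b) = 3*D
g(n) = -4 + n (g(n) = n - 4 = -4 + n)
L(I) = -3 (L(I) = 3*(-1) = -3)
x(f) = 2*f
Z = 70 (Z = (57 + 10) + (-4 + 3)*(-3) = 67 - 1*(-3) = 67 + 3 = 70)
(x(15)*Z)*73 = ((2*15)*70)*73 = (30*70)*73 = 2100*73 = 153300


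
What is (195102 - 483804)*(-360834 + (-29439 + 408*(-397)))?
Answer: 159435390798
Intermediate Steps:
(195102 - 483804)*(-360834 + (-29439 + 408*(-397))) = -288702*(-360834 + (-29439 - 161976)) = -288702*(-360834 - 191415) = -288702*(-552249) = 159435390798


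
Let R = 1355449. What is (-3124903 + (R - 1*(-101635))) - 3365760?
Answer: -5033579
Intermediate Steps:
(-3124903 + (R - 1*(-101635))) - 3365760 = (-3124903 + (1355449 - 1*(-101635))) - 3365760 = (-3124903 + (1355449 + 101635)) - 3365760 = (-3124903 + 1457084) - 3365760 = -1667819 - 3365760 = -5033579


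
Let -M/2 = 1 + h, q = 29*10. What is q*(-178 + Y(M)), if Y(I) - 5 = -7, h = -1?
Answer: -52200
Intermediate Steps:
q = 290
M = 0 (M = -2*(1 - 1) = -2*0 = 0)
Y(I) = -2 (Y(I) = 5 - 7 = -2)
q*(-178 + Y(M)) = 290*(-178 - 2) = 290*(-180) = -52200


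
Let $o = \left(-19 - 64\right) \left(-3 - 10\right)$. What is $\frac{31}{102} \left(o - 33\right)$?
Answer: $\frac{16213}{51} \approx 317.9$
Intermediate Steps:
$o = 1079$ ($o = \left(-83\right) \left(-13\right) = 1079$)
$\frac{31}{102} \left(o - 33\right) = \frac{31}{102} \left(1079 - 33\right) = 31 \cdot \frac{1}{102} \cdot 1046 = \frac{31}{102} \cdot 1046 = \frac{16213}{51}$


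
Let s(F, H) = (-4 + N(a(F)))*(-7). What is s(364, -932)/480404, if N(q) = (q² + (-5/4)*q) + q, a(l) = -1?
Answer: 77/1921616 ≈ 4.0070e-5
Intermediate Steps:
N(q) = q² - q/4 (N(q) = (q² + (-5*¼)*q) + q = (q² - 5*q/4) + q = q² - q/4)
s(F, H) = 77/4 (s(F, H) = (-4 - (-¼ - 1))*(-7) = (-4 - 1*(-5/4))*(-7) = (-4 + 5/4)*(-7) = -11/4*(-7) = 77/4)
s(364, -932)/480404 = (77/4)/480404 = (77/4)*(1/480404) = 77/1921616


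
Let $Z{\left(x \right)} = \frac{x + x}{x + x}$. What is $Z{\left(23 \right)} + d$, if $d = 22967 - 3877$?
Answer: $19091$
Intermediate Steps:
$Z{\left(x \right)} = 1$ ($Z{\left(x \right)} = \frac{2 x}{2 x} = 2 x \frac{1}{2 x} = 1$)
$d = 19090$ ($d = 22967 - 3877 = 19090$)
$Z{\left(23 \right)} + d = 1 + 19090 = 19091$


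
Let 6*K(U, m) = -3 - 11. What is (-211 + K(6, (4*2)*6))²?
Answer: 409600/9 ≈ 45511.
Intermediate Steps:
K(U, m) = -7/3 (K(U, m) = (-3 - 11)/6 = (⅙)*(-14) = -7/3)
(-211 + K(6, (4*2)*6))² = (-211 - 7/3)² = (-640/3)² = 409600/9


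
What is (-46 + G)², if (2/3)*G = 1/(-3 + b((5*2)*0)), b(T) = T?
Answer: 8649/4 ≈ 2162.3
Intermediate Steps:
G = -½ (G = 3/(2*(-3 + (5*2)*0)) = 3/(2*(-3 + 10*0)) = 3/(2*(-3 + 0)) = (3/2)/(-3) = (3/2)*(-⅓) = -½ ≈ -0.50000)
(-46 + G)² = (-46 - ½)² = (-93/2)² = 8649/4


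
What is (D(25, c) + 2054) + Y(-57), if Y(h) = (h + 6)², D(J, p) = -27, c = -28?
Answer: 4628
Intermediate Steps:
Y(h) = (6 + h)²
(D(25, c) + 2054) + Y(-57) = (-27 + 2054) + (6 - 57)² = 2027 + (-51)² = 2027 + 2601 = 4628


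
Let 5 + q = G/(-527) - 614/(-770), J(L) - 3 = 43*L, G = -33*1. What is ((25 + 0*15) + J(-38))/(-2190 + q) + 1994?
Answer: 888014831184/445180031 ≈ 1994.7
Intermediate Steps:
G = -33
J(L) = 3 + 43*L
q = -839981/202895 (q = -5 + (-33/(-527) - 614/(-770)) = -5 + (-33*(-1/527) - 614*(-1/770)) = -5 + (33/527 + 307/385) = -5 + 174494/202895 = -839981/202895 ≈ -4.1400)
((25 + 0*15) + J(-38))/(-2190 + q) + 1994 = ((25 + 0*15) + (3 + 43*(-38)))/(-2190 - 839981/202895) + 1994 = ((25 + 0) + (3 - 1634))/(-445180031/202895) + 1994 = (25 - 1631)*(-202895/445180031) + 1994 = -1606*(-202895/445180031) + 1994 = 325849370/445180031 + 1994 = 888014831184/445180031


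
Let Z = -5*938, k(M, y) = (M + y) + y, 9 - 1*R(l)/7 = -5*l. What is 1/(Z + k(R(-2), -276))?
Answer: -1/5249 ≈ -0.00019051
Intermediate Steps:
R(l) = 63 + 35*l (R(l) = 63 - (-35)*l = 63 + 35*l)
k(M, y) = M + 2*y
Z = -4690
1/(Z + k(R(-2), -276)) = 1/(-4690 + ((63 + 35*(-2)) + 2*(-276))) = 1/(-4690 + ((63 - 70) - 552)) = 1/(-4690 + (-7 - 552)) = 1/(-4690 - 559) = 1/(-5249) = -1/5249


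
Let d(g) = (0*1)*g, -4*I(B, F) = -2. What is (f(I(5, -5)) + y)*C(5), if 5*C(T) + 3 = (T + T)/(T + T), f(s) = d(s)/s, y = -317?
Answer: 634/5 ≈ 126.80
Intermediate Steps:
I(B, F) = ½ (I(B, F) = -¼*(-2) = ½)
d(g) = 0 (d(g) = 0*g = 0)
f(s) = 0 (f(s) = 0/s = 0)
C(T) = -⅖ (C(T) = -⅗ + ((T + T)/(T + T))/5 = -⅗ + ((2*T)/((2*T)))/5 = -⅗ + ((2*T)*(1/(2*T)))/5 = -⅗ + (⅕)*1 = -⅗ + ⅕ = -⅖)
(f(I(5, -5)) + y)*C(5) = (0 - 317)*(-⅖) = -317*(-⅖) = 634/5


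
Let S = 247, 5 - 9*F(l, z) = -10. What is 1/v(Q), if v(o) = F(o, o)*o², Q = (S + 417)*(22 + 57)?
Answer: 3/13758159680 ≈ 2.1805e-10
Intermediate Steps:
F(l, z) = 5/3 (F(l, z) = 5/9 - ⅑*(-10) = 5/9 + 10/9 = 5/3)
Q = 52456 (Q = (247 + 417)*(22 + 57) = 664*79 = 52456)
v(o) = 5*o²/3
1/v(Q) = 1/((5/3)*52456²) = 1/((5/3)*2751631936) = 1/(13758159680/3) = 3/13758159680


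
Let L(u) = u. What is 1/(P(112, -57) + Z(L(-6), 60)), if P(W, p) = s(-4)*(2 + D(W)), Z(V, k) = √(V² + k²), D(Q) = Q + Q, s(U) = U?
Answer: -226/203395 - 3*√101/406790 ≈ -0.0011853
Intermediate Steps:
D(Q) = 2*Q
P(W, p) = -8 - 8*W (P(W, p) = -4*(2 + 2*W) = -8 - 8*W)
1/(P(112, -57) + Z(L(-6), 60)) = 1/((-8 - 8*112) + √((-6)² + 60²)) = 1/((-8 - 896) + √(36 + 3600)) = 1/(-904 + √3636) = 1/(-904 + 6*√101)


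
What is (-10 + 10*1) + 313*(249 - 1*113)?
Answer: 42568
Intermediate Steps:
(-10 + 10*1) + 313*(249 - 1*113) = (-10 + 10) + 313*(249 - 113) = 0 + 313*136 = 0 + 42568 = 42568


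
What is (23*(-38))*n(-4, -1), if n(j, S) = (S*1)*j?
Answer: -3496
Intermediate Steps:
n(j, S) = S*j
(23*(-38))*n(-4, -1) = (23*(-38))*(-1*(-4)) = -874*4 = -3496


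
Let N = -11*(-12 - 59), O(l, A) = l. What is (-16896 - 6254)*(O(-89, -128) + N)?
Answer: -16019800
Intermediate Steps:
N = 781 (N = -11*(-71) = 781)
(-16896 - 6254)*(O(-89, -128) + N) = (-16896 - 6254)*(-89 + 781) = -23150*692 = -16019800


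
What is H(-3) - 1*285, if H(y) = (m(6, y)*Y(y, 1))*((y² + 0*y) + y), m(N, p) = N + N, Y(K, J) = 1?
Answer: -213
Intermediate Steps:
m(N, p) = 2*N
H(y) = 12*y + 12*y² (H(y) = ((2*6)*1)*((y² + 0*y) + y) = (12*1)*((y² + 0) + y) = 12*(y² + y) = 12*(y + y²) = 12*y + 12*y²)
H(-3) - 1*285 = 12*(-3)*(1 - 3) - 1*285 = 12*(-3)*(-2) - 285 = 72 - 285 = -213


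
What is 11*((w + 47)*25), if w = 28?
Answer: 20625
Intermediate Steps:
11*((w + 47)*25) = 11*((28 + 47)*25) = 11*(75*25) = 11*1875 = 20625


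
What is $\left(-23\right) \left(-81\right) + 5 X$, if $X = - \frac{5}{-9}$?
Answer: $\frac{16792}{9} \approx 1865.8$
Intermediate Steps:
$X = \frac{5}{9}$ ($X = \left(-5\right) \left(- \frac{1}{9}\right) = \frac{5}{9} \approx 0.55556$)
$\left(-23\right) \left(-81\right) + 5 X = \left(-23\right) \left(-81\right) + 5 \cdot \frac{5}{9} = 1863 + \frac{25}{9} = \frac{16792}{9}$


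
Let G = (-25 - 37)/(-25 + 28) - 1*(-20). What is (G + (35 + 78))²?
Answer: 113569/9 ≈ 12619.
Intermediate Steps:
G = -⅔ (G = -62/3 + 20 = -⅔ ≈ -0.66667)
(G + (35 + 78))² = (-⅔ + (35 + 78))² = (-⅔ + 113)² = (337/3)² = 113569/9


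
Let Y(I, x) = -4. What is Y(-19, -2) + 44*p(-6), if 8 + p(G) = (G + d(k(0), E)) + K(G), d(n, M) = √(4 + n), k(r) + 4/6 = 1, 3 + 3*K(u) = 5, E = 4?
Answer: -1772/3 + 44*√39/3 ≈ -499.07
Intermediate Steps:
K(u) = ⅔ (K(u) = -1 + (⅓)*5 = -1 + 5/3 = ⅔)
k(r) = ⅓ (k(r) = -⅔ + 1 = ⅓)
p(G) = -22/3 + G + √39/3 (p(G) = -8 + ((G + √(4 + ⅓)) + ⅔) = -8 + ((G + √(13/3)) + ⅔) = -8 + ((G + √39/3) + ⅔) = -8 + (⅔ + G + √39/3) = -22/3 + G + √39/3)
Y(-19, -2) + 44*p(-6) = -4 + 44*(-22/3 - 6 + √39/3) = -4 + 44*(-40/3 + √39/3) = -4 + (-1760/3 + 44*√39/3) = -1772/3 + 44*√39/3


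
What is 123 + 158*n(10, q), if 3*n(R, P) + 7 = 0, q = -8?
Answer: -737/3 ≈ -245.67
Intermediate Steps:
n(R, P) = -7/3 (n(R, P) = -7/3 + (1/3)*0 = -7/3 + 0 = -7/3)
123 + 158*n(10, q) = 123 + 158*(-7/3) = 123 - 1106/3 = -737/3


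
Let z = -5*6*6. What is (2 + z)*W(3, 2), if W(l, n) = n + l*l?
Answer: -1958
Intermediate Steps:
W(l, n) = n + l**2
z = -180 (z = -30*6 = -180)
(2 + z)*W(3, 2) = (2 - 180)*(2 + 3**2) = -178*(2 + 9) = -178*11 = -1958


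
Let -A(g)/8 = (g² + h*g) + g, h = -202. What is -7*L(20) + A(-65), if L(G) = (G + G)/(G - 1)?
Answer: -2628360/19 ≈ -1.3833e+5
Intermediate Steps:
L(G) = 2*G/(-1 + G) (L(G) = (2*G)/(-1 + G) = 2*G/(-1 + G))
A(g) = -8*g² + 1608*g (A(g) = -8*((g² - 202*g) + g) = -8*(g² - 201*g) = -8*g² + 1608*g)
-7*L(20) + A(-65) = -14*20/(-1 + 20) + 8*(-65)*(201 - 1*(-65)) = -14*20/19 + 8*(-65)*(201 + 65) = -14*20/19 + 8*(-65)*266 = -7*40/19 - 138320 = -280/19 - 138320 = -2628360/19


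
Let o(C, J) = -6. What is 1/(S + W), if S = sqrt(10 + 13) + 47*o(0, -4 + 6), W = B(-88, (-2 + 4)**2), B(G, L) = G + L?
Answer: -366/133933 - sqrt(23)/133933 ≈ -0.0027685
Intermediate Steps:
W = -84 (W = -88 + (-2 + 4)**2 = -88 + 2**2 = -88 + 4 = -84)
S = -282 + sqrt(23) (S = sqrt(10 + 13) + 47*(-6) = sqrt(23) - 282 = -282 + sqrt(23) ≈ -277.20)
1/(S + W) = 1/((-282 + sqrt(23)) - 84) = 1/(-366 + sqrt(23))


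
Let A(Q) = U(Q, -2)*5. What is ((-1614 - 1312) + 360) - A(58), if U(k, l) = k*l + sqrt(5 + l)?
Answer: -1986 - 5*sqrt(3) ≈ -1994.7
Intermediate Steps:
U(k, l) = sqrt(5 + l) + k*l
A(Q) = -10*Q + 5*sqrt(3) (A(Q) = (sqrt(5 - 2) + Q*(-2))*5 = (sqrt(3) - 2*Q)*5 = -10*Q + 5*sqrt(3))
((-1614 - 1312) + 360) - A(58) = ((-1614 - 1312) + 360) - (-10*58 + 5*sqrt(3)) = (-2926 + 360) - (-580 + 5*sqrt(3)) = -2566 + (580 - 5*sqrt(3)) = -1986 - 5*sqrt(3)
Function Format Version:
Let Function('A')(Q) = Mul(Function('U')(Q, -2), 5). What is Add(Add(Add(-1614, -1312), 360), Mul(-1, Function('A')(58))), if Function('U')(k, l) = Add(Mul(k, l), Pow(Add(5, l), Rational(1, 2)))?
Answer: Add(-1986, Mul(-5, Pow(3, Rational(1, 2)))) ≈ -1994.7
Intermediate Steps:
Function('U')(k, l) = Add(Pow(Add(5, l), Rational(1, 2)), Mul(k, l))
Function('A')(Q) = Add(Mul(-10, Q), Mul(5, Pow(3, Rational(1, 2)))) (Function('A')(Q) = Mul(Add(Pow(Add(5, -2), Rational(1, 2)), Mul(Q, -2)), 5) = Mul(Add(Pow(3, Rational(1, 2)), Mul(-2, Q)), 5) = Add(Mul(-10, Q), Mul(5, Pow(3, Rational(1, 2)))))
Add(Add(Add(-1614, -1312), 360), Mul(-1, Function('A')(58))) = Add(Add(Add(-1614, -1312), 360), Mul(-1, Add(Mul(-10, 58), Mul(5, Pow(3, Rational(1, 2)))))) = Add(Add(-2926, 360), Mul(-1, Add(-580, Mul(5, Pow(3, Rational(1, 2)))))) = Add(-2566, Add(580, Mul(-5, Pow(3, Rational(1, 2))))) = Add(-1986, Mul(-5, Pow(3, Rational(1, 2))))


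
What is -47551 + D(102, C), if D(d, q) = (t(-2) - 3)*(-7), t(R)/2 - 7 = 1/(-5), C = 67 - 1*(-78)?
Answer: -238126/5 ≈ -47625.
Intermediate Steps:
C = 145 (C = 67 + 78 = 145)
t(R) = 68/5 (t(R) = 14 + 2/(-5) = 14 + 2*(-1/5) = 14 - 2/5 = 68/5)
D(d, q) = -371/5 (D(d, q) = (68/5 - 3)*(-7) = (53/5)*(-7) = -371/5)
-47551 + D(102, C) = -47551 - 371/5 = -238126/5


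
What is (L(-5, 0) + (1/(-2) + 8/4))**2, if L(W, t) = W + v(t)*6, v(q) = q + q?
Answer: 49/4 ≈ 12.250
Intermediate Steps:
v(q) = 2*q
L(W, t) = W + 12*t (L(W, t) = W + (2*t)*6 = W + 12*t)
(L(-5, 0) + (1/(-2) + 8/4))**2 = ((-5 + 12*0) + (1/(-2) + 8/4))**2 = ((-5 + 0) + (1*(-1/2) + 8*(1/4)))**2 = (-5 + (-1/2 + 2))**2 = (-5 + 3/2)**2 = (-7/2)**2 = 49/4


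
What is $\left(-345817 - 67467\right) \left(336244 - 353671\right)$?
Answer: $7202300268$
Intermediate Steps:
$\left(-345817 - 67467\right) \left(336244 - 353671\right) = \left(-413284\right) \left(-17427\right) = 7202300268$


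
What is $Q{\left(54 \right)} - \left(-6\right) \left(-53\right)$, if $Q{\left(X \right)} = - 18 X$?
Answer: $-1290$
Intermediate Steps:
$Q{\left(54 \right)} - \left(-6\right) \left(-53\right) = \left(-18\right) 54 - \left(-6\right) \left(-53\right) = -972 - 318 = -1290$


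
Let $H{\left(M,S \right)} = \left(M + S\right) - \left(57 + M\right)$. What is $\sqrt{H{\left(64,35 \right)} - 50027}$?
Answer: $3 i \sqrt{5561} \approx 223.72 i$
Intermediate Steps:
$H{\left(M,S \right)} = -57 + S$
$\sqrt{H{\left(64,35 \right)} - 50027} = \sqrt{\left(-57 + 35\right) - 50027} = \sqrt{-22 - 50027} = \sqrt{-50049} = 3 i \sqrt{5561}$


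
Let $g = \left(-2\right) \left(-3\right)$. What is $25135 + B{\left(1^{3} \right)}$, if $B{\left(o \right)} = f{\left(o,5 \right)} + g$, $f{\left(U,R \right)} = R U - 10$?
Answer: $25136$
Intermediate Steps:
$f{\left(U,R \right)} = -10 + R U$
$g = 6$
$B{\left(o \right)} = -4 + 5 o$ ($B{\left(o \right)} = \left(-10 + 5 o\right) + 6 = -4 + 5 o$)
$25135 + B{\left(1^{3} \right)} = 25135 - \left(4 - 5 \cdot 1^{3}\right) = 25135 + \left(-4 + 5 \cdot 1\right) = 25135 + \left(-4 + 5\right) = 25135 + 1 = 25136$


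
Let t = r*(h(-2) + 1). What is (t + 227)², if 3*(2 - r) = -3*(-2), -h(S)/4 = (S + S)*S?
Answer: 51529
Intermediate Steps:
h(S) = -8*S² (h(S) = -4*(S + S)*S = -4*2*S*S = -8*S²)
r = 0 (r = 2 - (-1)*(-2) = 2 - ⅓*6 = 2 - 2 = 0)
t = 0 (t = 0*(-8*(-2)² + 1) = 0*(-8*4 + 1) = 0*(-32 + 1) = 0*(-31) = 0)
(t + 227)² = (0 + 227)² = 227² = 51529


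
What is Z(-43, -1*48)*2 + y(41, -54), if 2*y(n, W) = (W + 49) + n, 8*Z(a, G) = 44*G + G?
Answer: -522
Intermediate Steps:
Z(a, G) = 45*G/8 (Z(a, G) = (44*G + G)/8 = (45*G)/8 = 45*G/8)
y(n, W) = 49/2 + W/2 + n/2 (y(n, W) = ((W + 49) + n)/2 = ((49 + W) + n)/2 = (49 + W + n)/2 = 49/2 + W/2 + n/2)
Z(-43, -1*48)*2 + y(41, -54) = (45*(-1*48)/8)*2 + (49/2 + (½)*(-54) + (½)*41) = ((45/8)*(-48))*2 + (49/2 - 27 + 41/2) = -270*2 + 18 = -540 + 18 = -522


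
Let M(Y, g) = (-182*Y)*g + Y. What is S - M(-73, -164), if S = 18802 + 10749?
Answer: 2208528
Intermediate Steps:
S = 29551
M(Y, g) = Y - 182*Y*g (M(Y, g) = -182*Y*g + Y = Y - 182*Y*g)
S - M(-73, -164) = 29551 - (-73)*(1 - 182*(-164)) = 29551 - (-73)*(1 + 29848) = 29551 - (-73)*29849 = 29551 - 1*(-2178977) = 29551 + 2178977 = 2208528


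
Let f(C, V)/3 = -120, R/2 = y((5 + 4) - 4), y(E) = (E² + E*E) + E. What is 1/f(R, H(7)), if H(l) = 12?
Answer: -1/360 ≈ -0.0027778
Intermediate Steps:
y(E) = E + 2*E² (y(E) = (E² + E²) + E = 2*E² + E = E + 2*E²)
R = 110 (R = 2*(((5 + 4) - 4)*(1 + 2*((5 + 4) - 4))) = 2*((9 - 4)*(1 + 2*(9 - 4))) = 2*(5*(1 + 2*5)) = 2*(5*(1 + 10)) = 2*(5*11) = 2*55 = 110)
f(C, V) = -360 (f(C, V) = 3*(-120) = -360)
1/f(R, H(7)) = 1/(-360) = -1/360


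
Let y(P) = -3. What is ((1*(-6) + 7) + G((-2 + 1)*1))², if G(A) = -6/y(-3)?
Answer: 9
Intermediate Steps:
G(A) = 2 (G(A) = -6/(-3) = -6*(-⅓) = 2)
((1*(-6) + 7) + G((-2 + 1)*1))² = ((1*(-6) + 7) + 2)² = ((-6 + 7) + 2)² = (1 + 2)² = 3² = 9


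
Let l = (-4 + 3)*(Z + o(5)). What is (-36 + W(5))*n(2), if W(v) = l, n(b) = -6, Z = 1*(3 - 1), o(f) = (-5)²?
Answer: 378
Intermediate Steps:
o(f) = 25
Z = 2 (Z = 1*2 = 2)
l = -27 (l = (-4 + 3)*(2 + 25) = -1*27 = -27)
W(v) = -27
(-36 + W(5))*n(2) = (-36 - 27)*(-6) = -63*(-6) = 378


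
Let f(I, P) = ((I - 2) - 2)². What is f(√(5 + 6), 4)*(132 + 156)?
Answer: 7776 - 2304*√11 ≈ 134.50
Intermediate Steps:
f(I, P) = (-4 + I)² (f(I, P) = ((-2 + I) - 2)² = (-4 + I)²)
f(√(5 + 6), 4)*(132 + 156) = (-4 + √(5 + 6))²*(132 + 156) = (-4 + √11)²*288 = 288*(-4 + √11)²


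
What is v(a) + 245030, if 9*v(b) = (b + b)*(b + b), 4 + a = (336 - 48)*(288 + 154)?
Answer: 64815218326/9 ≈ 7.2017e+9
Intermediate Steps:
a = 127292 (a = -4 + (336 - 48)*(288 + 154) = -4 + 288*442 = -4 + 127296 = 127292)
v(b) = 4*b²/9 (v(b) = ((b + b)*(b + b))/9 = ((2*b)*(2*b))/9 = (4*b²)/9 = 4*b²/9)
v(a) + 245030 = (4/9)*127292² + 245030 = (4/9)*16203253264 + 245030 = 64813013056/9 + 245030 = 64815218326/9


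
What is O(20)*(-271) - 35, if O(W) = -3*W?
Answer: 16225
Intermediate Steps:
O(20)*(-271) - 35 = -3*20*(-271) - 35 = -60*(-271) - 35 = 16260 - 35 = 16225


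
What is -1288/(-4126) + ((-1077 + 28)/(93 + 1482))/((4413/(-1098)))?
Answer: 761363714/1593203325 ≈ 0.47788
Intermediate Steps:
-1288/(-4126) + ((-1077 + 28)/(93 + 1482))/((4413/(-1098))) = -1288*(-1/4126) + (-1049/1575)/((4413*(-1/1098))) = 644/2063 + (-1049*1/1575)/(-1471/366) = 644/2063 - 1049/1575*(-366/1471) = 644/2063 + 127978/772275 = 761363714/1593203325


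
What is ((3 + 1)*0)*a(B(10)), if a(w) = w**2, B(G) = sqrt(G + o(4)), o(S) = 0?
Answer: 0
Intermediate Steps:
B(G) = sqrt(G) (B(G) = sqrt(G + 0) = sqrt(G))
((3 + 1)*0)*a(B(10)) = ((3 + 1)*0)*(sqrt(10))**2 = (4*0)*10 = 0*10 = 0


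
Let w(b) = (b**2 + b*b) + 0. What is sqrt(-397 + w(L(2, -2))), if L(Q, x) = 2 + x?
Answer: I*sqrt(397) ≈ 19.925*I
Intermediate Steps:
w(b) = 2*b**2 (w(b) = (b**2 + b**2) + 0 = 2*b**2 + 0 = 2*b**2)
sqrt(-397 + w(L(2, -2))) = sqrt(-397 + 2*(2 - 2)**2) = sqrt(-397 + 2*0**2) = sqrt(-397 + 2*0) = sqrt(-397 + 0) = sqrt(-397) = I*sqrt(397)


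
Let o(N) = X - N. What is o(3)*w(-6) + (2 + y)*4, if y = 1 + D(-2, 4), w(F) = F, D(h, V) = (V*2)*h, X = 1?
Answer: -40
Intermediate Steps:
D(h, V) = 2*V*h (D(h, V) = (2*V)*h = 2*V*h)
y = -15 (y = 1 + 2*4*(-2) = 1 - 16 = -15)
o(N) = 1 - N
o(3)*w(-6) + (2 + y)*4 = (1 - 1*3)*(-6) + (2 - 15)*4 = (1 - 3)*(-6) - 13*4 = -2*(-6) - 52 = 12 - 52 = -40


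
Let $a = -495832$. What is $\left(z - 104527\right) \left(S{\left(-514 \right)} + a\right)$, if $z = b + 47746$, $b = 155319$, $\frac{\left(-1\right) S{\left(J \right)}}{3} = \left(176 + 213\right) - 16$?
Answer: $-48968557638$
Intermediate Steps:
$S{\left(J \right)} = -1119$ ($S{\left(J \right)} = - 3 \left(\left(176 + 213\right) - 16\right) = - 3 \left(389 - 16\right) = \left(-3\right) 373 = -1119$)
$z = 203065$ ($z = 155319 + 47746 = 203065$)
$\left(z - 104527\right) \left(S{\left(-514 \right)} + a\right) = \left(203065 - 104527\right) \left(-1119 - 495832\right) = 98538 \left(-496951\right) = -48968557638$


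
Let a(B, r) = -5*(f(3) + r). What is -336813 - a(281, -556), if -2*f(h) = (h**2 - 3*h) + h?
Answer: -679201/2 ≈ -3.3960e+5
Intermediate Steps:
f(h) = h - h**2/2 (f(h) = -((h**2 - 3*h) + h)/2 = -(h**2 - 2*h)/2 = h - h**2/2)
a(B, r) = 15/2 - 5*r (a(B, r) = -5*((1/2)*3*(2 - 1*3) + r) = -5*((1/2)*3*(2 - 3) + r) = -5*((1/2)*3*(-1) + r) = -5*(-3/2 + r) = 15/2 - 5*r)
-336813 - a(281, -556) = -336813 - (15/2 - 5*(-556)) = -336813 - (15/2 + 2780) = -336813 - 1*5575/2 = -336813 - 5575/2 = -679201/2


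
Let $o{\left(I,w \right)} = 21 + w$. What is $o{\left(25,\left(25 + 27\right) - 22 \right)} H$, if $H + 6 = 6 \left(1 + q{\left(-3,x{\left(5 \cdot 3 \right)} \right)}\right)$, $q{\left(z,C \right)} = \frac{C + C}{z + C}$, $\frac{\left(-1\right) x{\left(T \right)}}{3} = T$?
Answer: $\frac{2295}{4} \approx 573.75$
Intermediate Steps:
$x{\left(T \right)} = - 3 T$
$q{\left(z,C \right)} = \frac{2 C}{C + z}$
$H = \frac{45}{4}$ ($H = -6 + 6 \left(1 + \frac{2 \left(- 3 \cdot 5 \cdot 3\right)}{- 3 \cdot 5 \cdot 3 - 3}\right) = -6 + 6 \left(1 + \frac{2 \left(\left(-3\right) 15\right)}{\left(-3\right) 15 - 3}\right) = -6 + 6 \left(1 + 2 \left(-45\right) \frac{1}{-45 - 3}\right) = -6 + 6 \left(1 + 2 \left(-45\right) \frac{1}{-48}\right) = -6 + 6 \left(1 + 2 \left(-45\right) \left(- \frac{1}{48}\right)\right) = -6 + 6 \left(1 + \frac{15}{8}\right) = -6 + 6 \cdot \frac{23}{8} = -6 + \frac{69}{4} = \frac{45}{4} \approx 11.25$)
$o{\left(25,\left(25 + 27\right) - 22 \right)} H = \left(21 + \left(\left(25 + 27\right) - 22\right)\right) \frac{45}{4} = \left(21 + \left(52 - 22\right)\right) \frac{45}{4} = \left(21 + 30\right) \frac{45}{4} = 51 \cdot \frac{45}{4} = \frac{2295}{4}$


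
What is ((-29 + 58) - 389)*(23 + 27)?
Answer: -18000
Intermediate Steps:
((-29 + 58) - 389)*(23 + 27) = (29 - 389)*50 = -360*50 = -18000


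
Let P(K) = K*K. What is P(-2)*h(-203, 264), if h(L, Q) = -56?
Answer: -224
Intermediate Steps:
P(K) = K**2
P(-2)*h(-203, 264) = (-2)**2*(-56) = 4*(-56) = -224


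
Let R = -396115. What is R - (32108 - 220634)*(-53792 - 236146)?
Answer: -54661247503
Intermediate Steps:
R - (32108 - 220634)*(-53792 - 236146) = -396115 - (32108 - 220634)*(-53792 - 236146) = -396115 - (-188526)*(-289938) = -396115 - 1*54660851388 = -396115 - 54660851388 = -54661247503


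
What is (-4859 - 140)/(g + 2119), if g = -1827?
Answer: -4999/292 ≈ -17.120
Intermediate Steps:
(-4859 - 140)/(g + 2119) = (-4859 - 140)/(-1827 + 2119) = -4999/292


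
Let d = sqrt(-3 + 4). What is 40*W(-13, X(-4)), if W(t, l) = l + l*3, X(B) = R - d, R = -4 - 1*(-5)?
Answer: 0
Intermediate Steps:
R = 1 (R = -4 + 5 = 1)
d = 1 (d = sqrt(1) = 1)
X(B) = 0 (X(B) = 1 - 1*1 = 1 - 1 = 0)
W(t, l) = 4*l (W(t, l) = l + 3*l = 4*l)
40*W(-13, X(-4)) = 40*(4*0) = 40*0 = 0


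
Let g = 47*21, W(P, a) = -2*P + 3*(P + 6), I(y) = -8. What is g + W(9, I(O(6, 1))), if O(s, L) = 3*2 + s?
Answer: 1014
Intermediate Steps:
O(s, L) = 6 + s
W(P, a) = 18 + P (W(P, a) = -2*P + 3*(6 + P) = -2*P + (18 + 3*P) = 18 + P)
g = 987
g + W(9, I(O(6, 1))) = 987 + (18 + 9) = 987 + 27 = 1014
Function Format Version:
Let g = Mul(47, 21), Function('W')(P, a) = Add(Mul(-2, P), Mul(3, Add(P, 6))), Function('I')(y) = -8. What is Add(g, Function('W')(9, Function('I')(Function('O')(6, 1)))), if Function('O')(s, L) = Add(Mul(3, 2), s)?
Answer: 1014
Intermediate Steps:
Function('O')(s, L) = Add(6, s)
Function('W')(P, a) = Add(18, P) (Function('W')(P, a) = Add(Mul(-2, P), Mul(3, Add(6, P))) = Add(Mul(-2, P), Add(18, Mul(3, P))) = Add(18, P))
g = 987
Add(g, Function('W')(9, Function('I')(Function('O')(6, 1)))) = Add(987, Add(18, 9)) = Add(987, 27) = 1014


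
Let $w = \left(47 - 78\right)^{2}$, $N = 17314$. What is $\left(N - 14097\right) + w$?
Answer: $4178$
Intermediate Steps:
$w = 961$ ($w = \left(-31\right)^{2} = 961$)
$\left(N - 14097\right) + w = \left(17314 - 14097\right) + 961 = 3217 + 961 = 4178$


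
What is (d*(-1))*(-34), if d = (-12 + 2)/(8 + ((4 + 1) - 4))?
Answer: -340/9 ≈ -37.778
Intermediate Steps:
d = -10/9 (d = -10/(8 + (5 - 4)) = -10/(8 + 1) = -10/9 ≈ -1.1111)
(d*(-1))*(-34) = -10/9*(-1)*(-34) = (10/9)*(-34) = -340/9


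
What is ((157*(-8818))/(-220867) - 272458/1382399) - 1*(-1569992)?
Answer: 479361733336387424/305326319933 ≈ 1.5700e+6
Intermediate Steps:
((157*(-8818))/(-220867) - 272458/1382399) - 1*(-1569992) = (-1384426*(-1/220867) - 272458*1/1382399) + 1569992 = (1384426/220867 - 272458/1382399) + 1569992 = 1853652136888/305326319933 + 1569992 = 479361733336387424/305326319933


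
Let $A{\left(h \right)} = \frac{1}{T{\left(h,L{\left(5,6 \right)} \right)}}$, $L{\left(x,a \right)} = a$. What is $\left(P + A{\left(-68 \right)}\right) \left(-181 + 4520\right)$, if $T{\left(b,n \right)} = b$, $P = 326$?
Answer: $\frac{96182613}{68} \approx 1.4145 \cdot 10^{6}$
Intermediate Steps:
$A{\left(h \right)} = \frac{1}{h}$
$\left(P + A{\left(-68 \right)}\right) \left(-181 + 4520\right) = \left(326 + \frac{1}{-68}\right) \left(-181 + 4520\right) = \left(326 - \frac{1}{68}\right) 4339 = \frac{22167}{68} \cdot 4339 = \frac{96182613}{68}$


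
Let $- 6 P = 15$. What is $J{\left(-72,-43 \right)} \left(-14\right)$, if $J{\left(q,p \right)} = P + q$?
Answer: $1043$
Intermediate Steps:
$P = - \frac{5}{2}$ ($P = \left(- \frac{1}{6}\right) 15 = - \frac{5}{2} \approx -2.5$)
$J{\left(q,p \right)} = - \frac{5}{2} + q$
$J{\left(-72,-43 \right)} \left(-14\right) = \left(- \frac{5}{2} - 72\right) \left(-14\right) = \left(- \frac{149}{2}\right) \left(-14\right) = 1043$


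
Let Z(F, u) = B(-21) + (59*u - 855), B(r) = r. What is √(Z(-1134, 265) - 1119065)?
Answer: I*√1104306 ≈ 1050.9*I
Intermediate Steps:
Z(F, u) = -876 + 59*u (Z(F, u) = -21 + (59*u - 855) = -21 + (-855 + 59*u) = -876 + 59*u)
√(Z(-1134, 265) - 1119065) = √((-876 + 59*265) - 1119065) = √((-876 + 15635) - 1119065) = √(14759 - 1119065) = √(-1104306) = I*√1104306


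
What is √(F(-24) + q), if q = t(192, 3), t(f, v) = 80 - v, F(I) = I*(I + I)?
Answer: √1229 ≈ 35.057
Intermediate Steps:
F(I) = 2*I² (F(I) = I*(2*I) = 2*I²)
q = 77 (q = 80 - 1*3 = 80 - 3 = 77)
√(F(-24) + q) = √(2*(-24)² + 77) = √(2*576 + 77) = √(1152 + 77) = √1229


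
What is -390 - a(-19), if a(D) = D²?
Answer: -751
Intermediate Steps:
-390 - a(-19) = -390 - 1*(-19)² = -390 - 1*361 = -390 - 361 = -751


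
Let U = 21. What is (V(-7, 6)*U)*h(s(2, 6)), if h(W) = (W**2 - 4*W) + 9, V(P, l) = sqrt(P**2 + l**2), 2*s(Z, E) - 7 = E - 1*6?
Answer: 609*sqrt(85)/4 ≈ 1403.7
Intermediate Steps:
s(Z, E) = 1/2 + E/2 (s(Z, E) = 7/2 + (E - 1*6)/2 = 7/2 + (E - 6)/2 = 7/2 + (-6 + E)/2 = 7/2 + (-3 + E/2) = 1/2 + E/2)
h(W) = 9 + W**2 - 4*W
(V(-7, 6)*U)*h(s(2, 6)) = (sqrt((-7)**2 + 6**2)*21)*(9 + (1/2 + (1/2)*6)**2 - 4*(1/2 + (1/2)*6)) = (sqrt(49 + 36)*21)*(9 + (1/2 + 3)**2 - 4*(1/2 + 3)) = (sqrt(85)*21)*(9 + (7/2)**2 - 4*7/2) = (21*sqrt(85))*(9 + 49/4 - 14) = (21*sqrt(85))*(29/4) = 609*sqrt(85)/4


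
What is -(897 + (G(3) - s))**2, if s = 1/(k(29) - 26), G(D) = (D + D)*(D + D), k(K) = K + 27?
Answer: -783384121/900 ≈ -8.7043e+5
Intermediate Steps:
k(K) = 27 + K
G(D) = 4*D**2 (G(D) = (2*D)*(2*D) = 4*D**2)
s = 1/30 (s = 1/((27 + 29) - 26) = 1/(56 - 26) = 1/30 ≈ 0.033333)
-(897 + (G(3) - s))**2 = -(897 + (4*3**2 - 1*1/30))**2 = -(897 + (4*9 - 1/30))**2 = -(897 + (36 - 1/30))**2 = -(897 + 1079/30)**2 = -(27989/30)**2 = -1*783384121/900 = -783384121/900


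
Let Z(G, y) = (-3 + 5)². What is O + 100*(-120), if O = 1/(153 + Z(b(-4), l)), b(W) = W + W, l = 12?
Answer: -1883999/157 ≈ -12000.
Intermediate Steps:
b(W) = 2*W
Z(G, y) = 4 (Z(G, y) = 2² = 4)
O = 1/157 (O = 1/(153 + 4) = 1/157 ≈ 0.0063694)
O + 100*(-120) = 1/157 + 100*(-120) = 1/157 - 12000 = -1883999/157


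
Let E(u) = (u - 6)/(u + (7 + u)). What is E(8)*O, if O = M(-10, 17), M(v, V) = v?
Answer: -20/23 ≈ -0.86957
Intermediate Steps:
E(u) = (-6 + u)/(7 + 2*u)
O = -10
E(8)*O = ((-6 + 8)/(7 + 2*8))*(-10) = (2/(7 + 16))*(-10) = (2/23)*(-10) = -20/23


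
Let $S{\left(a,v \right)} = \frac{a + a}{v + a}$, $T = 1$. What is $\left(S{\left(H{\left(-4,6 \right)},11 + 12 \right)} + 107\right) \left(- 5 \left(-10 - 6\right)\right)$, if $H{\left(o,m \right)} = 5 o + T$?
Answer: $7800$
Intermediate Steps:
$H{\left(o,m \right)} = 1 + 5 o$ ($H{\left(o,m \right)} = 5 o + 1 = 1 + 5 o$)
$S{\left(a,v \right)} = \frac{2 a}{a + v}$
$\left(S{\left(H{\left(-4,6 \right)},11 + 12 \right)} + 107\right) \left(- 5 \left(-10 - 6\right)\right) = \left(\frac{2 \left(1 + 5 \left(-4\right)\right)}{\left(1 + 5 \left(-4\right)\right) + \left(11 + 12\right)} + 107\right) \left(- 5 \left(-10 - 6\right)\right) = \left(\frac{2 \left(1 - 20\right)}{\left(1 - 20\right) + 23} + 107\right) \left(\left(-5\right) \left(-16\right)\right) = \left(2 \left(-19\right) \frac{1}{-19 + 23} + 107\right) 80 = \left(2 \left(-19\right) \frac{1}{4} + 107\right) 80 = \left(- \frac{19}{2} + 107\right) 80 = \frac{195}{2} \cdot 80 = 7800$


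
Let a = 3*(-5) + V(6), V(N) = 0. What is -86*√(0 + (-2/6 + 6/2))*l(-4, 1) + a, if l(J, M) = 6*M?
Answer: -15 - 344*√6 ≈ -857.62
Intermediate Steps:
a = -15 (a = 3*(-5) + 0 = -15 + 0 = -15)
-86*√(0 + (-2/6 + 6/2))*l(-4, 1) + a = -86*√(0 + (-2/6 + 6/2))*6*1 - 15 = -86*√(0 + (-2*⅙ + 6*(½)))*6 - 15 = -86*√(0 + (-⅓ + 3))*6 - 15 = -86*√(0 + 8/3)*6 - 15 = -86*√(8/3)*6 - 15 = -86*2*√6/3*6 - 15 = -344*√6 - 15 = -15 - 344*√6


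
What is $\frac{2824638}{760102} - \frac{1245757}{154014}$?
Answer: $- \frac{36562042163}{8361882102} \approx -4.3725$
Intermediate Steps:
$\frac{2824638}{760102} - \frac{1245757}{154014} = 2824638 \cdot \frac{1}{760102} - \frac{1245757}{154014} = \frac{1412319}{380051} - \frac{1245757}{154014} = - \frac{36562042163}{8361882102}$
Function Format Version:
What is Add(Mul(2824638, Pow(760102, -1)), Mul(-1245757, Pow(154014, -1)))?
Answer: Rational(-36562042163, 8361882102) ≈ -4.3725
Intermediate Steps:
Add(Mul(2824638, Pow(760102, -1)), Mul(-1245757, Pow(154014, -1))) = Add(Mul(2824638, Rational(1, 760102)), Mul(-1245757, Rational(1, 154014))) = Add(Rational(1412319, 380051), Rational(-1245757, 154014)) = Rational(-36562042163, 8361882102)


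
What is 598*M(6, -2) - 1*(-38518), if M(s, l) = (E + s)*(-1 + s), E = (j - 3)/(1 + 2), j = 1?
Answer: 163394/3 ≈ 54465.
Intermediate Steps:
E = -2/3 (E = (1 - 3)/(1 + 2) = -2/3 ≈ -0.66667)
M(s, l) = (-1 + s)*(-2/3 + s) (M(s, l) = (-2/3 + s)*(-1 + s) = (-1 + s)*(-2/3 + s))
598*M(6, -2) - 1*(-38518) = 598*(2/3 + 6**2 - 5/3*6) - 1*(-38518) = 598*(2/3 + 36 - 10) + 38518 = 598*(80/3) + 38518 = 47840/3 + 38518 = 163394/3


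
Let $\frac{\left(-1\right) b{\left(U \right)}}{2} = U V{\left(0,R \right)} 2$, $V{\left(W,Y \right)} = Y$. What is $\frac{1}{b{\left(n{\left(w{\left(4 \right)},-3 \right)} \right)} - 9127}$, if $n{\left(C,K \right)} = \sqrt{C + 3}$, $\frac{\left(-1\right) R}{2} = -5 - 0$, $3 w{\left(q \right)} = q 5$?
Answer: $- \frac{27381}{249859987} + \frac{40 \sqrt{87}}{249859987} \approx -0.00010809$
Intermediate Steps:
$w{\left(q \right)} = \frac{5 q}{3}$ ($w{\left(q \right)} = \frac{q 5}{3} = \frac{5 q}{3}$)
$R = 10$ ($R = - 2 \left(-5 - 0\right) = - 2 \left(-5 + 0\right) = \left(-2\right) \left(-5\right) = 10$)
$n{\left(C,K \right)} = \sqrt{3 + C}$
$b{\left(U \right)} = - 40 U$ ($b{\left(U \right)} = - 2 U 10 \cdot 2 = - 2 \cdot 10 U 2 = - 2 \cdot 20 U = - 40 U$)
$\frac{1}{b{\left(n{\left(w{\left(4 \right)},-3 \right)} \right)} - 9127} = \frac{1}{- 40 \sqrt{3 + \frac{5}{3} \cdot 4} - 9127} = \frac{1}{- 40 \sqrt{3 + \frac{20}{3}} - 9127} = \frac{1}{- 40 \sqrt{\frac{29}{3}} - 9127} = \frac{1}{- 40 \frac{\sqrt{87}}{3} - 9127} = \frac{1}{- \frac{40 \sqrt{87}}{3} - 9127} = \frac{1}{-9127 - \frac{40 \sqrt{87}}{3}}$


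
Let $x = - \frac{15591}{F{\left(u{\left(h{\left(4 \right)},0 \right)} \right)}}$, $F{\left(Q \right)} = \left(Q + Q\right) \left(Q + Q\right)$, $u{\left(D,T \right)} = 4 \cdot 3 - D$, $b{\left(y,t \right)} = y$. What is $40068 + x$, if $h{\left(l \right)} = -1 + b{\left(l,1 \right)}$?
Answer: $\frac{4322147}{108} \approx 40020.0$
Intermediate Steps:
$h{\left(l \right)} = -1 + l$
$u{\left(D,T \right)} = 12 - D$
$F{\left(Q \right)} = 4 Q^{2}$ ($F{\left(Q \right)} = 2 Q 2 Q = 4 Q^{2}$)
$x = - \frac{5197}{108}$ ($x = - \frac{15591}{4 \left(12 - \left(-1 + 4\right)\right)^{2}} = - \frac{15591}{4 \left(12 - 3\right)^{2}} = - \frac{15591}{4 \cdot 9^{2}} = - \frac{15591}{4 \cdot 81} = - \frac{15591}{324} = \left(-15591\right) \frac{1}{324} = - \frac{5197}{108} \approx -48.12$)
$40068 + x = 40068 - \frac{5197}{108} = \frac{4322147}{108}$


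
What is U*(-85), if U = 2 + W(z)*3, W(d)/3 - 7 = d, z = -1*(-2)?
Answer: -7055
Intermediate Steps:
z = 2
W(d) = 21 + 3*d
U = 83 (U = 2 + (21 + 3*2)*3 = 2 + (21 + 6)*3 = 2 + 27*3 = 2 + 81 = 83)
U*(-85) = 83*(-85) = -7055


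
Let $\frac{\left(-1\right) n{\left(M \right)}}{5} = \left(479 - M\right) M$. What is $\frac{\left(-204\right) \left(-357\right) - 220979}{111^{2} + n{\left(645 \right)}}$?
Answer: $- \frac{148151}{547671} \approx -0.27051$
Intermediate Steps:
$n{\left(M \right)} = - 5 M \left(479 - M\right)$ ($n{\left(M \right)} = - 5 \left(479 - M\right) M = - 5 M \left(479 - M\right)$)
$\frac{\left(-204\right) \left(-357\right) - 220979}{111^{2} + n{\left(645 \right)}} = \frac{\left(-204\right) \left(-357\right) - 220979}{111^{2} + 5 \cdot 645 \left(-479 + 645\right)} = \frac{72828 - 220979}{12321 + 5 \cdot 645 \cdot 166} = - \frac{148151}{12321 + 535350} = - \frac{148151}{547671}$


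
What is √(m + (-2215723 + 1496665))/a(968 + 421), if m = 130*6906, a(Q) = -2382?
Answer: -√19858/794 ≈ -0.17748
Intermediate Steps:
m = 897780
√(m + (-2215723 + 1496665))/a(968 + 421) = √(897780 + (-2215723 + 1496665))/(-2382) = √(897780 - 719058)*(-1/2382) = √178722*(-1/2382) = (3*√19858)*(-1/2382) = -√19858/794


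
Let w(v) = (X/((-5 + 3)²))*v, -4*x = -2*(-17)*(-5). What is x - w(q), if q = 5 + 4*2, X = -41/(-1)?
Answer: -363/4 ≈ -90.750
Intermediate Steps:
X = 41 (X = -41*(-1) = 41)
q = 13 (q = 5 + 8 = 13)
x = 85/2 (x = -(-2*(-17))*(-5)/4 = -17*(-5)/2 = -¼*(-170) = 85/2 ≈ 42.500)
w(v) = 41*v/4 (w(v) = (41/((-5 + 3)²))*v = (41/((-2)²))*v = (41/4)*v = (41*(¼))*v = 41*v/4)
x - w(q) = 85/2 - 41*13/4 = 85/2 - 1*533/4 = 85/2 - 533/4 = -363/4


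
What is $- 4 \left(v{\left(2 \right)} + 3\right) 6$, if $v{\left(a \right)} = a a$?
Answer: $-168$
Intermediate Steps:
$v{\left(a \right)} = a^{2}$
$- 4 \left(v{\left(2 \right)} + 3\right) 6 = - 4 \left(2^{2} + 3\right) 6 = - 4 \left(4 + 3\right) 6 = - 4 \cdot 7 \cdot 6 = \left(-4\right) 42 = -168$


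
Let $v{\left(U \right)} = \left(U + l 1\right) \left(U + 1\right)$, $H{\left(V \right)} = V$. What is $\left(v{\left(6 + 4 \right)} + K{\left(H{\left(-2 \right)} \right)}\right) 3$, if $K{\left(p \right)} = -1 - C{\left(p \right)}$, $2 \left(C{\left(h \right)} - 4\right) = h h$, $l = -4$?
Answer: $177$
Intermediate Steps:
$C{\left(h \right)} = 4 + \frac{h^{2}}{2}$ ($C{\left(h \right)} = 4 + \frac{h h}{2} = 4 + \frac{h^{2}}{2}$)
$K{\left(p \right)} = -5 - \frac{p^{2}}{2}$ ($K{\left(p \right)} = -1 - \left(4 + \frac{p^{2}}{2}\right) = -5 - \frac{p^{2}}{2}$)
$v{\left(U \right)} = \left(1 + U\right) \left(-4 + U\right)$ ($v{\left(U \right)} = \left(U - 4\right) \left(U + 1\right) = \left(U - 4\right) \left(1 + U\right) = \left(-4 + U\right) \left(1 + U\right) = \left(1 + U\right) \left(-4 + U\right)$)
$\left(v{\left(6 + 4 \right)} + K{\left(H{\left(-2 \right)} \right)}\right) 3 = \left(\left(-4 + \left(6 + 4\right)^{2} - 3 \left(6 + 4\right)\right) - \left(5 + \frac{\left(-2\right)^{2}}{2}\right)\right) 3 = \left(\left(-4 + 10^{2} - 30\right) - 7\right) 3 = \left(\left(-4 + 100 - 30\right) - 7\right) 3 = \left(66 - 7\right) 3 = 59 \cdot 3 = 177$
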